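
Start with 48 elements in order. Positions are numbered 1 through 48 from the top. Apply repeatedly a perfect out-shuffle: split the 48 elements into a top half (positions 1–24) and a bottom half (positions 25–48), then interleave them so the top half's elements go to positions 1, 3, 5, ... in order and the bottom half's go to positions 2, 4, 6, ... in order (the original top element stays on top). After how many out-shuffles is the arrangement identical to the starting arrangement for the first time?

The out-shuffle permutes the 48 positions with cycle lengths [1, 1, 23, 23].
Every element is home exactly when every cycle has completed a whole number of laps, i.e. after lcm(1, 23) = 23 out-shuffles.

23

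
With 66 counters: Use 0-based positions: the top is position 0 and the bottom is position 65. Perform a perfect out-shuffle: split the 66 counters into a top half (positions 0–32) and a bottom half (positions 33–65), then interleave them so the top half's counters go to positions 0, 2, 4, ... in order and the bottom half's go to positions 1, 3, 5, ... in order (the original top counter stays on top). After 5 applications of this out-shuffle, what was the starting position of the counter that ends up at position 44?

42

Work backwards from position 44, undoing one out-shuffle at a time:
44 ← 22 ← 11 ← 38 ← 19 ← 42
So the counter now at position 44 started at position 42.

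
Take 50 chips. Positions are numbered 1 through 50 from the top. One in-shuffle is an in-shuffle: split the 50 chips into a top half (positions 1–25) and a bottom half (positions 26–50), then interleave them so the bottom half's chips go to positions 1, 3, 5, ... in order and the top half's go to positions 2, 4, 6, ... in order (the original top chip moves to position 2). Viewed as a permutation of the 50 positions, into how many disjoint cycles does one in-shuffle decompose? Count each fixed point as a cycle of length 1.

Trace each unvisited position around until it returns:
(1 2 4 8 16 32 13 26) (3 6 12 24 48 45 39 27) (5 10 20 40 29 7 14 28) (9 18 36 21 42 33 15 30) (11 22 44 37 23 46 41 31) (17 34) (19 38 25 50 49 47 43 35)
7 cycles in total.

7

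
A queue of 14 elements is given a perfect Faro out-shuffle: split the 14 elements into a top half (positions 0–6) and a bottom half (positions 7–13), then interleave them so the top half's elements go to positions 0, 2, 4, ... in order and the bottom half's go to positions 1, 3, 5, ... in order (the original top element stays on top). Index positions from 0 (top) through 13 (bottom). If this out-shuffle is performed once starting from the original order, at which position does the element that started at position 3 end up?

Track the element's position through each out-shuffle:
3 → 6

6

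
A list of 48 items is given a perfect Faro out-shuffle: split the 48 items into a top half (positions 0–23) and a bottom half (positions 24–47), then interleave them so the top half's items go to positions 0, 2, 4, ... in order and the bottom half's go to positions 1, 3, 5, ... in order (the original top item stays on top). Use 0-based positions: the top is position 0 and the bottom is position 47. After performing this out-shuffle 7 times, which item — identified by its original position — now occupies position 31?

41

Work backwards from position 31, undoing one out-shuffle at a time:
31 ← 39 ← 43 ← 45 ← 46 ← 23 ← 35 ← 41
So the item now at position 31 started at position 41.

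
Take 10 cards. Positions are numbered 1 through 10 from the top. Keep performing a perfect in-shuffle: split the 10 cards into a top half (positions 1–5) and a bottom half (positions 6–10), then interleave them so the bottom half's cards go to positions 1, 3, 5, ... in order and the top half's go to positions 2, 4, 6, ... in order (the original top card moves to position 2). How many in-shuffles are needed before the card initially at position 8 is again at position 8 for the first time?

10

Follow position 8 under repeated in-shuffles:
8 → 5 → 10 → 9 → 7 → 3 → 6 → 1 → 2 → 4 → 8
It first returns after 10 in-shuffles.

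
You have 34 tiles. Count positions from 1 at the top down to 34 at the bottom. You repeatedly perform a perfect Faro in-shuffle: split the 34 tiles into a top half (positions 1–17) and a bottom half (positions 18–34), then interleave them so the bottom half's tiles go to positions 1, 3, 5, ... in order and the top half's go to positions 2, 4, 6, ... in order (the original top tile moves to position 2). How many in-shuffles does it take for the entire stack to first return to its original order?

12

The in-shuffle permutes the 34 positions with cycle lengths [3, 3, 4, 12, 12].
Every tile is home exactly when every cycle has completed a whole number of laps, i.e. after lcm(3, 4, 12) = 12 in-shuffles.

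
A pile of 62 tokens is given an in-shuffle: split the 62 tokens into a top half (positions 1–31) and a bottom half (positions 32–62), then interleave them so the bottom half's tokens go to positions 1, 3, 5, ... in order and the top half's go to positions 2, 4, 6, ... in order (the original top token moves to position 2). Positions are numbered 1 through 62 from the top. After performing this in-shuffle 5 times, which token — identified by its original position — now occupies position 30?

Work backwards from position 30, undoing one in-shuffle at a time:
30 ← 15 ← 39 ← 51 ← 57 ← 60
So the token now at position 30 started at position 60.

60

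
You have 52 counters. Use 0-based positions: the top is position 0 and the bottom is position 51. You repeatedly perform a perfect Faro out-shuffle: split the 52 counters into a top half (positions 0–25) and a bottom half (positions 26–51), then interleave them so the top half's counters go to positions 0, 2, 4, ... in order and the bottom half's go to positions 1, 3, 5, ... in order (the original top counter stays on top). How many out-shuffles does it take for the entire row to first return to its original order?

8

The out-shuffle permutes the 52 positions with cycle lengths [1, 1, 2, 8, 8, 8, 8, 8, 8].
Every counter is home exactly when every cycle has completed a whole number of laps, i.e. after lcm(1, 2, 8) = 8 out-shuffles.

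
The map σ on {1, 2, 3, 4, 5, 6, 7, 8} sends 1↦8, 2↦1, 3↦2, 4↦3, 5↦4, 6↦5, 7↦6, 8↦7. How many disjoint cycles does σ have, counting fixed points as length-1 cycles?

Cycle decomposition: (1 8 7 6 5 4 3 2).
1 cycle.

1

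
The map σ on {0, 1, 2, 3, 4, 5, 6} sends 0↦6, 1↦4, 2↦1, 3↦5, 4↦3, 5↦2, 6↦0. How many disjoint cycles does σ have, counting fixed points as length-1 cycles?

2

Cycle decomposition: (0 6) (1 4 3 5 2).
2 cycles.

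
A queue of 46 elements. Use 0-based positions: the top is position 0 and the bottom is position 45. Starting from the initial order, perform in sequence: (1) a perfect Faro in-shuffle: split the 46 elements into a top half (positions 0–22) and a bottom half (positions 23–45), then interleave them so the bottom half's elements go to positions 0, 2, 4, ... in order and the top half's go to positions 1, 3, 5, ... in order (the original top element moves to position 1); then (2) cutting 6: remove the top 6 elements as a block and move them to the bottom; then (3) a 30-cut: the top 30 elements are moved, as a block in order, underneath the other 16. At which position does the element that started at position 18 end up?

Track the element from position 18 forward through each operation:
  after op 1 (in-shuffle): 18 → 37
  after op 2 (cut 6): 37 → 31
  after op 3 (cut 30): 31 → 1

1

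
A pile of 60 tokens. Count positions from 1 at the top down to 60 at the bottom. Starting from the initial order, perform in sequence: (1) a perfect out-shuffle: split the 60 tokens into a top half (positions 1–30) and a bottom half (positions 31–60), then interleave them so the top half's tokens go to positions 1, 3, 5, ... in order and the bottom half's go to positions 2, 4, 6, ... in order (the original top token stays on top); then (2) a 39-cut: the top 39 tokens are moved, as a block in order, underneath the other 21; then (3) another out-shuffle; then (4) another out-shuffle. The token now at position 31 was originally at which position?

Undo the operations in reverse order, starting from position 31:
  undo op 4 (out-shuffle, from top half): 31 ← 16
  undo op 3 (out-shuffle, from bottom half): 16 ← 38
  undo op 2 (cut 39): 38 ← 17
  undo op 1 (out-shuffle, from top half): 17 ← 9
So the token at position 31 came from original position 9.

9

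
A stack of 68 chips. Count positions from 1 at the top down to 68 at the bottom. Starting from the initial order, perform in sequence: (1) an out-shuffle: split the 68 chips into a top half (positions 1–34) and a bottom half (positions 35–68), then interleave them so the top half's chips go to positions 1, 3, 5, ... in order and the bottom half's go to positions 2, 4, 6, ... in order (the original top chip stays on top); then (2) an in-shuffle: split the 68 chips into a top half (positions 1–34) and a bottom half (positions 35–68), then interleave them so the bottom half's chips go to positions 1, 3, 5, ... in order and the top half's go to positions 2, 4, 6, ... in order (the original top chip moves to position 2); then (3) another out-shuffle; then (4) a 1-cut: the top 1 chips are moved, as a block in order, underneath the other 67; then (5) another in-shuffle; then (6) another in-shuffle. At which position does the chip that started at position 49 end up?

Track the chip from position 49 forward through each operation:
  after op 1 (out-shuffle): 49 → 30
  after op 2 (in-shuffle): 30 → 60
  after op 3 (out-shuffle): 60 → 52
  after op 4 (cut 1): 52 → 51
  after op 5 (in-shuffle): 51 → 33
  after op 6 (in-shuffle): 33 → 66

66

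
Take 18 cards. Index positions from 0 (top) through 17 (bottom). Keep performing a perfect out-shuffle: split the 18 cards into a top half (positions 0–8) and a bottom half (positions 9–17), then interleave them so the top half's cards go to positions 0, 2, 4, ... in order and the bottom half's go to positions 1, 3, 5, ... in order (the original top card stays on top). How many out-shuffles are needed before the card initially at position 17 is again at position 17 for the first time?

1

Position 17 is fixed by the out-shuffle; it is already back after 1 application.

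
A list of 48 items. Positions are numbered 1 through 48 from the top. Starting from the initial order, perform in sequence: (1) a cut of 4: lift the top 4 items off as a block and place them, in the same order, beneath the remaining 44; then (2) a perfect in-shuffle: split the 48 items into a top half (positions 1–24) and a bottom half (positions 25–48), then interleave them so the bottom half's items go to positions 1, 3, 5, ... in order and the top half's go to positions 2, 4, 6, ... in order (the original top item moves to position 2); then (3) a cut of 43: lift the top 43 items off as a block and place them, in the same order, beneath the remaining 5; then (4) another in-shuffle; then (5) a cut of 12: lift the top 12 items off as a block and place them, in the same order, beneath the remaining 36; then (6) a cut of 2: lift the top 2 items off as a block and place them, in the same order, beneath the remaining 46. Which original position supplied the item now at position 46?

29

Undo the operations in reverse order, starting from position 46:
  undo op 6 (cut 2): 46 ← 48
  undo op 5 (cut 12): 48 ← 12
  undo op 4 (in-shuffle, from top half): 12 ← 6
  undo op 3 (cut 43): 6 ← 1
  undo op 2 (in-shuffle, from bottom half): 1 ← 25
  undo op 1 (cut 4): 25 ← 29
So the item at position 46 came from original position 29.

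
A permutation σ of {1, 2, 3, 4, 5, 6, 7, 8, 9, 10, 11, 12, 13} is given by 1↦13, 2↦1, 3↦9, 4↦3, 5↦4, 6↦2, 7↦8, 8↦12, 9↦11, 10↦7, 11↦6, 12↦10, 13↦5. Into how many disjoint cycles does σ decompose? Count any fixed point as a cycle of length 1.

2

Cycle decomposition: (1 13 5 4 3 9 11 6 2) (7 8 12 10).
2 cycles.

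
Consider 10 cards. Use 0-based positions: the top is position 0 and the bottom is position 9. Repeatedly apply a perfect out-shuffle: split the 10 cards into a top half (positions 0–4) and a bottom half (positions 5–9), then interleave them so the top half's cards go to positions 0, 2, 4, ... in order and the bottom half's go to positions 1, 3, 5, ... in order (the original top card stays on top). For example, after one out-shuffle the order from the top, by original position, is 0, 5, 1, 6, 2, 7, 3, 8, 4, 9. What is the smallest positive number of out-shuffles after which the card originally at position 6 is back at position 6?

2

Follow position 6 under repeated out-shuffles:
6 → 3 → 6
It first returns after 2 out-shuffles.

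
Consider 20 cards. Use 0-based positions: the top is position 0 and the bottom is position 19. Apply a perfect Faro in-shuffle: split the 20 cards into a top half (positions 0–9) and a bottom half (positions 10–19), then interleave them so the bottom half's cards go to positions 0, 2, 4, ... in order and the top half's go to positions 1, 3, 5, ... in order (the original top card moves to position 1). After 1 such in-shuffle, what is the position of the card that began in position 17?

14

Track the card's position through each in-shuffle:
17 → 14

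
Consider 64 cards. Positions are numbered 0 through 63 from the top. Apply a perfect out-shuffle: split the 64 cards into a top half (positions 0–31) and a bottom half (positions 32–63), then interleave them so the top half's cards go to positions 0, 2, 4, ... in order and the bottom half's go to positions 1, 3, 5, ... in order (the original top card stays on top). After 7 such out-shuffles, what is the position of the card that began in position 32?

1

Track the card's position through each out-shuffle:
32 → 1 → 2 → 4 → 8 → 16 → 32 → 1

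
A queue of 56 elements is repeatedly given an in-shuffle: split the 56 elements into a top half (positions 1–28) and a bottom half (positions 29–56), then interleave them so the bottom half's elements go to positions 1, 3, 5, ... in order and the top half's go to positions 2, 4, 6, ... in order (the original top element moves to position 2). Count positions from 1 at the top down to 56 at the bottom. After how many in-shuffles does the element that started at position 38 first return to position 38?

2

Follow position 38 under repeated in-shuffles:
38 → 19 → 38
It first returns after 2 in-shuffles.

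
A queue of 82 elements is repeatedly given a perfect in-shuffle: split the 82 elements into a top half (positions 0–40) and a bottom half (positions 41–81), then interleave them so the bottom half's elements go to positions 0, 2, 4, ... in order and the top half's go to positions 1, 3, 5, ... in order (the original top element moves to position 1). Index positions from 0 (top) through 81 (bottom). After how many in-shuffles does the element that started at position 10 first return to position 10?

82

Follow position 10 under repeated in-shuffles:
10 → 21 → 43 → 4 → 9 → 19 → 39 → 79 → ... → 10 (length 82)
It first returns after 82 in-shuffles.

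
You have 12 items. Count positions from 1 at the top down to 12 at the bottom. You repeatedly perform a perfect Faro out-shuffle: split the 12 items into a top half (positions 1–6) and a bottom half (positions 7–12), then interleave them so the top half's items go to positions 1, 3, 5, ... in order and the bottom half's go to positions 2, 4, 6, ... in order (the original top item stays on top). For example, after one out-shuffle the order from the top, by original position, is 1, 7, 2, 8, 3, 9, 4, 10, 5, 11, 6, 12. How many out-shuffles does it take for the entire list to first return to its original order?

The out-shuffle permutes the 12 positions with cycle lengths [1, 1, 10].
Every item is home exactly when every cycle has completed a whole number of laps, i.e. after lcm(1, 10) = 10 out-shuffles.

10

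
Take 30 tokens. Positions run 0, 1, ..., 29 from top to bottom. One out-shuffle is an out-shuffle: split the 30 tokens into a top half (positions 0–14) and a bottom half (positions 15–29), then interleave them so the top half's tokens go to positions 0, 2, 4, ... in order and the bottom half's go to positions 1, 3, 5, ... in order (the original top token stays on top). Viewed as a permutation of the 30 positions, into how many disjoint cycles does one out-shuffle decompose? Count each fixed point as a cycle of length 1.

Trace each unvisited position around until it returns:
(0) (1 2 4 8 16 3 ... len 28) (29)
3 cycles in total.

3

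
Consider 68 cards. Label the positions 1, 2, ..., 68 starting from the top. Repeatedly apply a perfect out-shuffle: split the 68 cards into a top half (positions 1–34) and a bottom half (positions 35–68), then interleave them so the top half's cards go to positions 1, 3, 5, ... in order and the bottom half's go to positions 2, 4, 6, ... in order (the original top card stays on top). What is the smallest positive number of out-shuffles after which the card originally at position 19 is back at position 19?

66

Follow position 19 under repeated out-shuffles:
19 → 37 → 6 → 11 → 21 → 41 → 14 → 27 → ... → 19 (length 66)
It first returns after 66 out-shuffles.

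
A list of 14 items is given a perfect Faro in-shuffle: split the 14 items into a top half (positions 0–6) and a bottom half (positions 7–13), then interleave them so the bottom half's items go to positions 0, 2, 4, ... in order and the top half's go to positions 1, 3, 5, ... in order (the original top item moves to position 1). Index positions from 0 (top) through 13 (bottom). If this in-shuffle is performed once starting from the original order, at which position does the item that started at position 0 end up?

1

Track the item's position through each in-shuffle:
0 → 1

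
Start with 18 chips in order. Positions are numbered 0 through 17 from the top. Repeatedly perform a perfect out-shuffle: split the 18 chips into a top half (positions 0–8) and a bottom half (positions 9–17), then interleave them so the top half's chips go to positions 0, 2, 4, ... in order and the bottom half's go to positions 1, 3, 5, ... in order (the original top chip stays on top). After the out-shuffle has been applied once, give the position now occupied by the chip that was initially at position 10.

Track the chip's position through each out-shuffle:
10 → 3

3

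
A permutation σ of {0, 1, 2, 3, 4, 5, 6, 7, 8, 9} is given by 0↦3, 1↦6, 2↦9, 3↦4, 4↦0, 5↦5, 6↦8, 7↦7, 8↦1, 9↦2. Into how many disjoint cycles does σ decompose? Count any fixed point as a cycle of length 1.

5

Cycle decomposition: (0 3 4) (1 6 8) (2 9) (5) (7).
5 cycles.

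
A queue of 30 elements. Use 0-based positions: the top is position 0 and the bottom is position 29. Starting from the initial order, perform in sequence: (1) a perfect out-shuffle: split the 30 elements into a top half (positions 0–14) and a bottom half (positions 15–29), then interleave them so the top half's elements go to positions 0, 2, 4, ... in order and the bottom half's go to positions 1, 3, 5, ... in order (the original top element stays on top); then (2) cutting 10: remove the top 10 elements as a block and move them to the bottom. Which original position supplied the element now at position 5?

22

Undo the operations in reverse order, starting from position 5:
  undo op 2 (cut 10): 5 ← 15
  undo op 1 (out-shuffle, from bottom half): 15 ← 22
So the element at position 5 came from original position 22.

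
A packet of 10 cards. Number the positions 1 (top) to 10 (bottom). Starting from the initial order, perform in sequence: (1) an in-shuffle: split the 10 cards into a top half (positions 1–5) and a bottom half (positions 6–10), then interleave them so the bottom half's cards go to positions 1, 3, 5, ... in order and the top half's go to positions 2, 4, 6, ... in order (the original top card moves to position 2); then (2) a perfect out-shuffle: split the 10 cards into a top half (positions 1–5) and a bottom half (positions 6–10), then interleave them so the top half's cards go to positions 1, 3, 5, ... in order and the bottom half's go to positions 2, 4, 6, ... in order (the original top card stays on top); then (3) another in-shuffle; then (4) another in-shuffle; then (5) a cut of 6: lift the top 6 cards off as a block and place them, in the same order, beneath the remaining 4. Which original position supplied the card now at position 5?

Undo the operations in reverse order, starting from position 5:
  undo op 5 (cut 6): 5 ← 1
  undo op 4 (in-shuffle, from bottom half): 1 ← 6
  undo op 3 (in-shuffle, from top half): 6 ← 3
  undo op 2 (out-shuffle, from top half): 3 ← 2
  undo op 1 (in-shuffle, from top half): 2 ← 1
So the card at position 5 came from original position 1.

1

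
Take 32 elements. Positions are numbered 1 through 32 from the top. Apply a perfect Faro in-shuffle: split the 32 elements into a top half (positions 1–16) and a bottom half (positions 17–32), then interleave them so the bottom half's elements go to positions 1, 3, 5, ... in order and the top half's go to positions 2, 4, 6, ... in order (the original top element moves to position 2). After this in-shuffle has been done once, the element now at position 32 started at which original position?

16

Work backwards from position 32, undoing one in-shuffle at a time:
32 ← 16
So the element now at position 32 started at position 16.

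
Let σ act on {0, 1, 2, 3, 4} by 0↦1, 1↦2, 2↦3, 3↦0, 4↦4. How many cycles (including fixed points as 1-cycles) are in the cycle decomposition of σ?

Cycle decomposition: (0 1 2 3) (4).
2 cycles.

2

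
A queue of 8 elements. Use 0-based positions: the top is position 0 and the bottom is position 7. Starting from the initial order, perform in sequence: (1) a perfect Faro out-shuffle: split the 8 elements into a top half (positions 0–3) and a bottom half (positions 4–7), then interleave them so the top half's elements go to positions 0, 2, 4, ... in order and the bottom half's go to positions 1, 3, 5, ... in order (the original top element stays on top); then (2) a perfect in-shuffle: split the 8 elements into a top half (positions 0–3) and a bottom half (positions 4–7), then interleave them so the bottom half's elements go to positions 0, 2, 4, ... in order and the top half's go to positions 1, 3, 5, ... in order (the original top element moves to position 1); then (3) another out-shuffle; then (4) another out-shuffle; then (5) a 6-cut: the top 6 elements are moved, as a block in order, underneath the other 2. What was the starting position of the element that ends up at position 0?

1

Undo the operations in reverse order, starting from position 0:
  undo op 5 (cut 6): 0 ← 6
  undo op 4 (out-shuffle, from top half): 6 ← 3
  undo op 3 (out-shuffle, from bottom half): 3 ← 5
  undo op 2 (in-shuffle, from top half): 5 ← 2
  undo op 1 (out-shuffle, from top half): 2 ← 1
So the element at position 0 came from original position 1.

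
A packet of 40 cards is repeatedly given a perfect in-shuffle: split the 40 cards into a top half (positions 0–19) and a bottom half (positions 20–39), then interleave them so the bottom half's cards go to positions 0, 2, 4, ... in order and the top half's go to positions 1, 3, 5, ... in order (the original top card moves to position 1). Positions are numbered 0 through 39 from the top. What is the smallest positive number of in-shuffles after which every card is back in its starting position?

20

The in-shuffle permutes the 40 positions with cycle lengths [20, 20].
Every card is home exactly when every cycle has completed a whole number of laps, i.e. after lcm(20) = 20 in-shuffles.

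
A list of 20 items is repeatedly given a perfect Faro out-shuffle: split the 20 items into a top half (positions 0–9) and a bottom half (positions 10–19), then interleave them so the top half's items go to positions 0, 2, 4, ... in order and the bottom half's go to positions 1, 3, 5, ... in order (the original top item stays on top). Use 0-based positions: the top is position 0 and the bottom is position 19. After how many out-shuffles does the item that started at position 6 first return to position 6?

Follow position 6 under repeated out-shuffles:
6 → 12 → 5 → 10 → 1 → 2 → 4 → 8 → 16 → 13 → 7 → 14 → 9 → 18 → 17 → 15 → 11 → 3 → 6
It first returns after 18 out-shuffles.

18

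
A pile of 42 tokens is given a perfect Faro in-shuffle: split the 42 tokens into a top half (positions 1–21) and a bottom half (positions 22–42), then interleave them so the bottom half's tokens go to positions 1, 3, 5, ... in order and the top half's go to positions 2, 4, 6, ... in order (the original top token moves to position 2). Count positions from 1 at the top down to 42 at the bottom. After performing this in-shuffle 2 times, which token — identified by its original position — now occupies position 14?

25

Work backwards from position 14, undoing one in-shuffle at a time:
14 ← 7 ← 25
So the token now at position 14 started at position 25.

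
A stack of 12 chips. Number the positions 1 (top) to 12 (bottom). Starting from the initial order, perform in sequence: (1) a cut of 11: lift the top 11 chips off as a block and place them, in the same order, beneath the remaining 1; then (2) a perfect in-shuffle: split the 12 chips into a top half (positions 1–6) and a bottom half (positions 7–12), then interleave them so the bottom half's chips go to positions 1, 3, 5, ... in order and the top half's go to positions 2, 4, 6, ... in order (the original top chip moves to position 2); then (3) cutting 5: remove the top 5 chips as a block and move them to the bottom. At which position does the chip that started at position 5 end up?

Track the chip from position 5 forward through each operation:
  after op 1 (cut 11): 5 → 6
  after op 2 (in-shuffle): 6 → 12
  after op 3 (cut 5): 12 → 7

7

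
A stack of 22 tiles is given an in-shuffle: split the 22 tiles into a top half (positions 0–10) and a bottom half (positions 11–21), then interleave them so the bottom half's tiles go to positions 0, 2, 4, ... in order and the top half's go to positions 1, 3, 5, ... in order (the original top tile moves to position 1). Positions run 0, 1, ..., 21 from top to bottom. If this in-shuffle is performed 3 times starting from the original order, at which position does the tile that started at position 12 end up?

Track the tile's position through each in-shuffle:
12 → 2 → 5 → 11

11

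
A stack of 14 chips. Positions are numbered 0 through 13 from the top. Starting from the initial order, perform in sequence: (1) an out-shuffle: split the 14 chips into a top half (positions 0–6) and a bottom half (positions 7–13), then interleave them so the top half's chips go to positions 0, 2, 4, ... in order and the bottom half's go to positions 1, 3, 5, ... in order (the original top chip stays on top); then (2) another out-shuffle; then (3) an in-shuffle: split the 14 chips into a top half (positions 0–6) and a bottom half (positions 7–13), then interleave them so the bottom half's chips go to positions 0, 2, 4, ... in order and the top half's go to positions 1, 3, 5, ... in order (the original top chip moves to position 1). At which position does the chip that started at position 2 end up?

Track the chip from position 2 forward through each operation:
  after op 1 (out-shuffle): 2 → 4
  after op 2 (out-shuffle): 4 → 8
  after op 3 (in-shuffle): 8 → 2

2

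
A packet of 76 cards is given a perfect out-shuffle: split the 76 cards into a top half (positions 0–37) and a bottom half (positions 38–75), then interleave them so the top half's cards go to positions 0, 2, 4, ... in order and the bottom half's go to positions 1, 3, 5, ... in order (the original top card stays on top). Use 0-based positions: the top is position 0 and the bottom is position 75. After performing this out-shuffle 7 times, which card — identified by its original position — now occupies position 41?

22

Work backwards from position 41, undoing one out-shuffle at a time:
41 ← 58 ← 29 ← 52 ← 26 ← 13 ← 44 ← 22
So the card now at position 41 started at position 22.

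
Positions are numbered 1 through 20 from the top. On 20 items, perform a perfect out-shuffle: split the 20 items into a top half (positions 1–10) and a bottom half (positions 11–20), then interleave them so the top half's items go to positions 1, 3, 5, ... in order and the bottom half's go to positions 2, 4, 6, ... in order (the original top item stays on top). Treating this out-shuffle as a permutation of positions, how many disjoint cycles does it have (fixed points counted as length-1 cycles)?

Trace each unvisited position around until it returns:
(1) (2 3 5 9 17 14 ... len 18) (20)
3 cycles in total.

3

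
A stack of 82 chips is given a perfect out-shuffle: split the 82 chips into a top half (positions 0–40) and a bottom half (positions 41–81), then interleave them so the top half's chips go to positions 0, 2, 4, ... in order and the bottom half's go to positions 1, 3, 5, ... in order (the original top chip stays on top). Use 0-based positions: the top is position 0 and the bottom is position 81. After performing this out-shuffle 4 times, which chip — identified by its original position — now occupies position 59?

Work backwards from position 59, undoing one out-shuffle at a time:
59 ← 70 ← 35 ← 58 ← 29
So the chip now at position 59 started at position 29.

29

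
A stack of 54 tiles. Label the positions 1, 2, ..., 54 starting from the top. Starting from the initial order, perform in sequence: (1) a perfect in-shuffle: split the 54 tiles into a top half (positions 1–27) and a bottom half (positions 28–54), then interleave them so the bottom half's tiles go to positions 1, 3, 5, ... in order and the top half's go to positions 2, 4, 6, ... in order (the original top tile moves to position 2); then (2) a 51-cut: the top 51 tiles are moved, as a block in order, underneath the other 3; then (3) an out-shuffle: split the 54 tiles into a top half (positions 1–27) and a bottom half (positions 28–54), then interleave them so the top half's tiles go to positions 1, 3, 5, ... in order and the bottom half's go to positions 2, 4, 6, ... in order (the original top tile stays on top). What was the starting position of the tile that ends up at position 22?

Undo the operations in reverse order, starting from position 22:
  undo op 3 (out-shuffle, from bottom half): 22 ← 38
  undo op 2 (cut 51): 38 ← 35
  undo op 1 (in-shuffle, from bottom half): 35 ← 45
So the tile at position 22 came from original position 45.

45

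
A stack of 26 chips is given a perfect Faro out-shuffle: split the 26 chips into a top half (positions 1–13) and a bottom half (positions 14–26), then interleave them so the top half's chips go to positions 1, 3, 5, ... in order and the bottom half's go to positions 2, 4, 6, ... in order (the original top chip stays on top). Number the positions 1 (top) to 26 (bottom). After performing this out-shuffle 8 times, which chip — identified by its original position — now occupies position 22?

17

Work backwards from position 22, undoing one out-shuffle at a time:
22 ← 24 ← 25 ← 13 ← 7 ← 4 ← 15 ← 8 ← 17
So the chip now at position 22 started at position 17.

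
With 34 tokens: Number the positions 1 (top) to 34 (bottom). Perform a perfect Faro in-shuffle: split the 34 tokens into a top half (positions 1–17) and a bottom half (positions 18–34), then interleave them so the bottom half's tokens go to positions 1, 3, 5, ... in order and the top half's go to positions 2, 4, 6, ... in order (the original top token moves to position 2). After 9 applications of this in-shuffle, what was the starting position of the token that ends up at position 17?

31

Work backwards from position 17, undoing one in-shuffle at a time:
17 ← 26 ← 13 ← 24 ← 12 ← 6 ← 3 ← 19 ← 27 ← 31
So the token now at position 17 started at position 31.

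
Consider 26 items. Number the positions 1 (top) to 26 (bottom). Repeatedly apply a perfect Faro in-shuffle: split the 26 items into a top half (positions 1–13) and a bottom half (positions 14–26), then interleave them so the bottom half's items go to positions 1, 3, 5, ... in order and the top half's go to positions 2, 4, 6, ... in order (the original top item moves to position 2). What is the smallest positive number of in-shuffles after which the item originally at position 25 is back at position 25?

Follow position 25 under repeated in-shuffles:
25 → 23 → 19 → 11 → 22 → 17 → 7 → 14 → 1 → 2 → 4 → 8 → 16 → 5 → 10 → 20 → 13 → 26 → 25
It first returns after 18 in-shuffles.

18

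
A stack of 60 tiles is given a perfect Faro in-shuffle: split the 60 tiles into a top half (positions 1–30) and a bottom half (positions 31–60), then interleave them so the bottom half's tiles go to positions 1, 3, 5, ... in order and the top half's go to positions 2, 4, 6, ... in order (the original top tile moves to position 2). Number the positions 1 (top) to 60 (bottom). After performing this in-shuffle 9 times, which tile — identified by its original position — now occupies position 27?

24

Work backwards from position 27, undoing one in-shuffle at a time:
27 ← 44 ← 22 ← 11 ← 36 ← 18 ← 9 ← 35 ← 48 ← 24
So the tile now at position 27 started at position 24.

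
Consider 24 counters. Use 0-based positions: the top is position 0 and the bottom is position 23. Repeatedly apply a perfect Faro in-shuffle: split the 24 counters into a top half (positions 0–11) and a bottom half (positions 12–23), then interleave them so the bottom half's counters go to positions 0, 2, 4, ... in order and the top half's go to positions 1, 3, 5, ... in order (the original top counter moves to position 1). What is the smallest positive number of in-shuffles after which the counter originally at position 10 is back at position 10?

20

Follow position 10 under repeated in-shuffles:
10 → 21 → 18 → 12 → 0 → 1 → 3 → 7 → 15 → 6 → 13 → 2 → 5 → 11 → 23 → 22 → 20 → 16 → 8 → 17 → 10
It first returns after 20 in-shuffles.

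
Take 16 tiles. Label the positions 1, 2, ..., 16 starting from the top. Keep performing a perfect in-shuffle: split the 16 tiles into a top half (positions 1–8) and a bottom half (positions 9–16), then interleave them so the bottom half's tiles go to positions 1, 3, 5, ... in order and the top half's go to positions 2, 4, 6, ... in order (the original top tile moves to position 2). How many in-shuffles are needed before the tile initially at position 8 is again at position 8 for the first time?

Follow position 8 under repeated in-shuffles:
8 → 16 → 15 → 13 → 9 → 1 → 2 → 4 → 8
It first returns after 8 in-shuffles.

8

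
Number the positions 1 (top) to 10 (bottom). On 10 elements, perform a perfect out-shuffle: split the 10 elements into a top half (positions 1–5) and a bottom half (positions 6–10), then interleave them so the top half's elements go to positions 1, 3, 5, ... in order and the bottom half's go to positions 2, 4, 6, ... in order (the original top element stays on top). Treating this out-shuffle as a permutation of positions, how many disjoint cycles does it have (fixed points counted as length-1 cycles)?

4

Trace each unvisited position around until it returns:
(1) (2 3 5 9 8 6) (4 7) (10)
4 cycles in total.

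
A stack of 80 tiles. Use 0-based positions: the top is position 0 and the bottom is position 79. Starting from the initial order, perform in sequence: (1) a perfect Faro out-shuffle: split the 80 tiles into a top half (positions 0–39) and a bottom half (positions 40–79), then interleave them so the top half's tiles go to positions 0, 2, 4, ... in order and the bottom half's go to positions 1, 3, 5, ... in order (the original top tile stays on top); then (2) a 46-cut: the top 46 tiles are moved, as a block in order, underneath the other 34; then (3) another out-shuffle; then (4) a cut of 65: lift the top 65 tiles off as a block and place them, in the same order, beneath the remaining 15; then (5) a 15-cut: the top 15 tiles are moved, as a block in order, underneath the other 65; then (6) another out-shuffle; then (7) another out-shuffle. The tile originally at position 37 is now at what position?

66

Track the tile from position 37 forward through each operation:
  after op 1 (out-shuffle): 37 → 74
  after op 2 (cut 46): 74 → 28
  after op 3 (out-shuffle): 28 → 56
  after op 4 (cut 65): 56 → 71
  after op 5 (cut 15): 71 → 56
  after op 6 (out-shuffle): 56 → 33
  after op 7 (out-shuffle): 33 → 66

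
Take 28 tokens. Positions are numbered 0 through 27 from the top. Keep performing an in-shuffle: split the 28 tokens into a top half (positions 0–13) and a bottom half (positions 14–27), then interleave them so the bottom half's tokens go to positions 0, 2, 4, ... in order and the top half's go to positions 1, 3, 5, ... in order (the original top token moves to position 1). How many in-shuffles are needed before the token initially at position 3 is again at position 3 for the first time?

28

Follow position 3 under repeated in-shuffles:
3 → 7 → 15 → 2 → 5 → 11 → 23 → 18 → ... → 3 (length 28)
It first returns after 28 in-shuffles.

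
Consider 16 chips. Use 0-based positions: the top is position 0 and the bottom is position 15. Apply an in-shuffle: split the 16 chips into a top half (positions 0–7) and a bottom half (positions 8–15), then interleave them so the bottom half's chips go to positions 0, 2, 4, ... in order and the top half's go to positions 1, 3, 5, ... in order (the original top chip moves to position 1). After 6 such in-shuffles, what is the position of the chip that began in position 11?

2

Track the chip's position through each in-shuffle:
11 → 6 → 13 → 10 → 4 → 9 → 2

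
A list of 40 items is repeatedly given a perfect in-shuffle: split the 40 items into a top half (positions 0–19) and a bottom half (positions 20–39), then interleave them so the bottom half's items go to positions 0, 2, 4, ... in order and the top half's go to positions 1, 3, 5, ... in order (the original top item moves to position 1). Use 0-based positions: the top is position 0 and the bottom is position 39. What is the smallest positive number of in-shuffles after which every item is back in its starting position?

The in-shuffle permutes the 40 positions with cycle lengths [20, 20].
Every item is home exactly when every cycle has completed a whole number of laps, i.e. after lcm(20) = 20 in-shuffles.

20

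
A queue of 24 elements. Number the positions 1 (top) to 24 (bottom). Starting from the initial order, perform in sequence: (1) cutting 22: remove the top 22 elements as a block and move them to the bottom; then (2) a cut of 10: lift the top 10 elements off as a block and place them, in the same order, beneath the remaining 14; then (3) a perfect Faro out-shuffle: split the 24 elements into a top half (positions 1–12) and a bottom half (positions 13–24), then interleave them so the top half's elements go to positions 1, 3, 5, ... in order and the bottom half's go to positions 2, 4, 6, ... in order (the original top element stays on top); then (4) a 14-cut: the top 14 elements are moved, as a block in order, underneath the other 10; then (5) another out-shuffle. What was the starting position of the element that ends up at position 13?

Undo the operations in reverse order, starting from position 13:
  undo op 5 (out-shuffle, from top half): 13 ← 7
  undo op 4 (cut 14): 7 ← 21
  undo op 3 (out-shuffle, from top half): 21 ← 11
  undo op 2 (cut 10): 11 ← 21
  undo op 1 (cut 22): 21 ← 19
So the element at position 13 came from original position 19.

19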